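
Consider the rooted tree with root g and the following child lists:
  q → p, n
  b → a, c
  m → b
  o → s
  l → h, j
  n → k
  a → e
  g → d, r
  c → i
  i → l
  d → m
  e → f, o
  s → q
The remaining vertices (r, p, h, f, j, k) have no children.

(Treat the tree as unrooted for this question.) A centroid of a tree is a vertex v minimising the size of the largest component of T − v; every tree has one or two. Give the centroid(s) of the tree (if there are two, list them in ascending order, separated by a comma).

Delete b: the remaining components have sizes 9, 5, 4. Max 9 ≤ 9, so b is a centroid.
Every other node leaves some component of size > 9, so the centroid is unique.

b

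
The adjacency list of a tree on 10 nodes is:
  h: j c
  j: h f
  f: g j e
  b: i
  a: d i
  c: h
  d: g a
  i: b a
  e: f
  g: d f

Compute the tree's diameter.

8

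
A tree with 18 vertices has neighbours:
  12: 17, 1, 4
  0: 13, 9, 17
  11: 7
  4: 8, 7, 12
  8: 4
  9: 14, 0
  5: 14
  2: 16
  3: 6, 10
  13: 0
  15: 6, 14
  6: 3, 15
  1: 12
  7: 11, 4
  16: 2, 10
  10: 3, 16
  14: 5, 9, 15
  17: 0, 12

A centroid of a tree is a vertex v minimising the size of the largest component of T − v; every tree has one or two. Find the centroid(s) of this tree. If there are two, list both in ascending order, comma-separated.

0, 9

If 0 is removed the pieces have sizes 9, 7, 1, all ≤ ⌊18/2⌋ = 9.
Its neighbour 9 also leaves a largest component of size 9, so both are centroids.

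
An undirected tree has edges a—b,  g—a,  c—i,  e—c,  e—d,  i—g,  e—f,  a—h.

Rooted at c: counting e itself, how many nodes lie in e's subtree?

3

The subtree rooted at e contains: e, d, f — 3 nodes.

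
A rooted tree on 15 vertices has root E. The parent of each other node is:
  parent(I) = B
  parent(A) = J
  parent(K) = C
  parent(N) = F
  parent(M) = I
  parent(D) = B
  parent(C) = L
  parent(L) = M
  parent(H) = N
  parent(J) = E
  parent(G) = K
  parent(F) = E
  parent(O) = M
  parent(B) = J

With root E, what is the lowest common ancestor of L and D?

L's ancestor chain is L, M, I, B, J, E and D's is D, B, J, E; they first meet at B.

B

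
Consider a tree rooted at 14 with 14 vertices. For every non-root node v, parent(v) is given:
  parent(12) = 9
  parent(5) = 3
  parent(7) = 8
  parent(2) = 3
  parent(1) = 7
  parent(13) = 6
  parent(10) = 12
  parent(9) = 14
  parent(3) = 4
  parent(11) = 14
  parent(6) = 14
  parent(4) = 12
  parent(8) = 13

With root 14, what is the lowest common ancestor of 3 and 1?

14

Path 3→root: 3 4 12 9 14; path 1→root: 1 7 8 13 6 14.
First common node: 14.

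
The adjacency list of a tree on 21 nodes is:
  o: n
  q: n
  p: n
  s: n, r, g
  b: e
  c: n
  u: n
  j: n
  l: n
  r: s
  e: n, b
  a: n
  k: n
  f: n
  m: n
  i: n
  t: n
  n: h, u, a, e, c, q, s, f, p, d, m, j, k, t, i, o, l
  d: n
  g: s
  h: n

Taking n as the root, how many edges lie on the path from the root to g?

2

n → s → g — 2 edges.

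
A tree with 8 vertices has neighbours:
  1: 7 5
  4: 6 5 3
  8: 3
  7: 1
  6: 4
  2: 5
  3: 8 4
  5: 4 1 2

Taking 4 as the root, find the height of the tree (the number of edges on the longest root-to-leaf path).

The longest root-to-leaf path is 4–5–1–7 (3 edges).

3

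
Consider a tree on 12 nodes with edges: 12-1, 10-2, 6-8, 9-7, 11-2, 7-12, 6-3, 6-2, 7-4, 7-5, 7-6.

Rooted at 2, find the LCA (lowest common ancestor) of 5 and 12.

7

Ancestors of 5 (toward the root): 5, 7, 6, 2.
Ancestors of 12: 12, 7, 6, 2.
The deepest node appearing in both lists is 7.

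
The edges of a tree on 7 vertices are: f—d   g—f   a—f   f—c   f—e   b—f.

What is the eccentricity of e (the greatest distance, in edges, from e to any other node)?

2

Distances from e peak at 2, attained at b (g, a, c, d also at distance 2).
e–f–b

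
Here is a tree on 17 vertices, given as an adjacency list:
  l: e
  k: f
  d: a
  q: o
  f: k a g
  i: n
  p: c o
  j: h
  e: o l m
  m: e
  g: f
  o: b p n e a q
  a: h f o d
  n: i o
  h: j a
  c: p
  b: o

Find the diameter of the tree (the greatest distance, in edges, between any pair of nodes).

5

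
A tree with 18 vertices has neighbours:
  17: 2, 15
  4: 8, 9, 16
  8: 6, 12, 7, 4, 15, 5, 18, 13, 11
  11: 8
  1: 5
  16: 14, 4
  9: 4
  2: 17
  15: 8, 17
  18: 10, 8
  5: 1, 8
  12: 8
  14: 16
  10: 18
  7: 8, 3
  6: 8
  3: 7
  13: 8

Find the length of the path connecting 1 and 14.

The path is 1–5–8–4–16–14, which has 5 edges.

5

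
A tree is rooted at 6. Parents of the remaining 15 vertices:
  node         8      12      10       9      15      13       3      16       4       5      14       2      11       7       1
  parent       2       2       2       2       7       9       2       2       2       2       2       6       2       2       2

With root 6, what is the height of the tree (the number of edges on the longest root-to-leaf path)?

3

15 sits deepest: 6-2-7-15 — 3 edges from the root.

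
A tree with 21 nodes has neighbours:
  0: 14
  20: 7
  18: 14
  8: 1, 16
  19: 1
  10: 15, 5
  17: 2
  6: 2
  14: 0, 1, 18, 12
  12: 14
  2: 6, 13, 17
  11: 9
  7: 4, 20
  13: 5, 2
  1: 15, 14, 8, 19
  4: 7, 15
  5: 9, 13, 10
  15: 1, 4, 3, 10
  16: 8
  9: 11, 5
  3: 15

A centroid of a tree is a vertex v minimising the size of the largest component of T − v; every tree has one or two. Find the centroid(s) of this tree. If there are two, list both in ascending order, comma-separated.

15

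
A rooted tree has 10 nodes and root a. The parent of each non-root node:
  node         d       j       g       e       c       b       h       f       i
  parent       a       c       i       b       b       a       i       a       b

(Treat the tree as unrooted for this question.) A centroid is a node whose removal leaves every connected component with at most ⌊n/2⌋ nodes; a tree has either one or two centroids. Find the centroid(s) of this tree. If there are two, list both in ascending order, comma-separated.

Delete b: the remaining components have sizes 3, 3, 2, 1. Max 3 ≤ 5, so b is a centroid.
Every other node leaves some component of size > 5, so the centroid is unique.

b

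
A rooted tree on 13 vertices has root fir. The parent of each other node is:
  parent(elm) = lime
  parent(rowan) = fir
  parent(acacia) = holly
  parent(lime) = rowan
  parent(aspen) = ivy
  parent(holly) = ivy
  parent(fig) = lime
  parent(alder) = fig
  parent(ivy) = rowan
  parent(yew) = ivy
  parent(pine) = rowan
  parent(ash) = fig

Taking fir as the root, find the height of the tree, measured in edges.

4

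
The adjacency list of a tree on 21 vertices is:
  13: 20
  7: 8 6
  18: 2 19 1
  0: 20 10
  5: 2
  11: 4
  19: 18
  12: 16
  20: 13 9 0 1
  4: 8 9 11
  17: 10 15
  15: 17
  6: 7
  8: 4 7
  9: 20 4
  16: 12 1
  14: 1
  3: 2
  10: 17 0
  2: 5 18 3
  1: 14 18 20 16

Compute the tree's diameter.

9

Starting from 6, a farthest node is 5 at distance 9.
One longest path: 6–7–8–4–9–20–1–18–2–5.
So the diameter is 9.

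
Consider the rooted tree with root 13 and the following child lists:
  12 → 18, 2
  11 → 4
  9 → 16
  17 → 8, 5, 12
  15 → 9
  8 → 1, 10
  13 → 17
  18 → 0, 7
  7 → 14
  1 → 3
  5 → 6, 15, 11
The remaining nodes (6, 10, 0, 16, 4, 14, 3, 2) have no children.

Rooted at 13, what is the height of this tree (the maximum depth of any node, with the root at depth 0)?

5

A deepest node is 14, reached by 13 – 17 – 12 – 18 – 7 – 14.
That path has 5 edges, so the height is 5.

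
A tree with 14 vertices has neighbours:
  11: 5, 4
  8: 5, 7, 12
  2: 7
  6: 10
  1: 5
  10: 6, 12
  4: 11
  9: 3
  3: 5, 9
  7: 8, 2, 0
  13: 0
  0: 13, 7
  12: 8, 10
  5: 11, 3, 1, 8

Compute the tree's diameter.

6

Starting from 13, a farthest node is 9 at distance 6.
One longest path: 13-0-7-8-5-3-9.
So the diameter is 6.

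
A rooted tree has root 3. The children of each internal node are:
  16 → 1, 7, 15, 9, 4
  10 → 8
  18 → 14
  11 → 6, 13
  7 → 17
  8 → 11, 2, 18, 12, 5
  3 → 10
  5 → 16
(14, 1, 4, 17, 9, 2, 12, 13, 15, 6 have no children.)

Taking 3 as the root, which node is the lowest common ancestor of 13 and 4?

Ancestors of 13 (toward the root): 13, 11, 8, 10, 3.
Ancestors of 4: 4, 16, 5, 8, 10, 3.
The deepest node appearing in both lists is 8.

8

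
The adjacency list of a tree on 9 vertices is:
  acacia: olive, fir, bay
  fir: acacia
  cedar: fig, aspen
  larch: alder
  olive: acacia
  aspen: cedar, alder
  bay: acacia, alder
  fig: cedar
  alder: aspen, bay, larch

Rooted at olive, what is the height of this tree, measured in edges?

A deepest node is fig, reached by olive–acacia–bay–alder–aspen–cedar–fig.
That path has 6 edges, so the height is 6.

6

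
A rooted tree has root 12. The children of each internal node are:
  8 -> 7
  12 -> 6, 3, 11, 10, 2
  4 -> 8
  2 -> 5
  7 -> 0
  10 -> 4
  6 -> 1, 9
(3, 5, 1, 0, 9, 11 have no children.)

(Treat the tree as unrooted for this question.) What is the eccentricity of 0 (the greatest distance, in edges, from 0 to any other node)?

The node farthest from 0 is 5 (9, 1 also at distance 7), via 0–7–8–4–10–12–2–5 — 7 edges.

7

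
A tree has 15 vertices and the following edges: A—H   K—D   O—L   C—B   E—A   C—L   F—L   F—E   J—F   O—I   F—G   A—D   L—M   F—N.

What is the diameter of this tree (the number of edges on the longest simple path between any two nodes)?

7

BFS from K reaches I last, at distance 7; BFS from I confirms no node is farther.
Path: K–D–A–E–F–L–O–I.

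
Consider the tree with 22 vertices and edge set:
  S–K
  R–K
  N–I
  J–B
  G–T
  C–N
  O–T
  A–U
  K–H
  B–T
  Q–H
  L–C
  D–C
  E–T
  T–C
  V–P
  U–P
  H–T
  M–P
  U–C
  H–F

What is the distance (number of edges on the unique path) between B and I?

The path is B - T - C - N - I, which has 4 edges.

4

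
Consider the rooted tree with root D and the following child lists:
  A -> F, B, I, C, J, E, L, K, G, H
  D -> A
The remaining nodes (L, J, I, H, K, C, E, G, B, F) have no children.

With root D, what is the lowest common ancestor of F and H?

A

Path F→root: F A D; path H→root: H A D.
First common node: A.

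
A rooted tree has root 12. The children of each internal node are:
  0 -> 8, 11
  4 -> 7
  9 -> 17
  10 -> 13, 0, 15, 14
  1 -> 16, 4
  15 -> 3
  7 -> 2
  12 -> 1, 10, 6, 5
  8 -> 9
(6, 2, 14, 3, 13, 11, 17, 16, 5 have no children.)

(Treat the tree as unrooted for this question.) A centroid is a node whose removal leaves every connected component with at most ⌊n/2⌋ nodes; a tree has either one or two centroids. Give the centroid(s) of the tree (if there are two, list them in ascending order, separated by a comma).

If 10 is removed the pieces have sizes 8, 5, 2, 1, 1, all ≤ ⌊18/2⌋ = 9.
No neighbour of 10 does as well, so 10 is the unique centroid.

10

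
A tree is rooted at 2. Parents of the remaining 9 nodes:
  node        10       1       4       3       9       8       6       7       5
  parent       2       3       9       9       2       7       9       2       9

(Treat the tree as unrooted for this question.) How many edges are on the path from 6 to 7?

3

Walking from 6: 6–9–2–7. Length 3.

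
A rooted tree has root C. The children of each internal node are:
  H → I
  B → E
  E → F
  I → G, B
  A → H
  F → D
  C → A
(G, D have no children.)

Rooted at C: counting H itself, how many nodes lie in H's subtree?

Descendants of H (including itself): H, I, G, B, E, F, D. That's 7.

7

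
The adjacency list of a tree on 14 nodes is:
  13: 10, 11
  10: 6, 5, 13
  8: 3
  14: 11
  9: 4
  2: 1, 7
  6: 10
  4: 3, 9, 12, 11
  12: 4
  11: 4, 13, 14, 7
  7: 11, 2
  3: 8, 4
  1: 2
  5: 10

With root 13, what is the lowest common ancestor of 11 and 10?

13

11's ancestor chain is 11, 13 and 10's is 10, 13; they first meet at 13.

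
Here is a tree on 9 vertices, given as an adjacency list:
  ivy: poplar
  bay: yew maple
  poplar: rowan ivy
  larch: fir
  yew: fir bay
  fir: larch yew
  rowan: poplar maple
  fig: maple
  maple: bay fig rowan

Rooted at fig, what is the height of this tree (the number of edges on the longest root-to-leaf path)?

5

A deepest node is larch, reached by fig–maple–bay–yew–fir–larch.
That path has 5 edges, so the height is 5.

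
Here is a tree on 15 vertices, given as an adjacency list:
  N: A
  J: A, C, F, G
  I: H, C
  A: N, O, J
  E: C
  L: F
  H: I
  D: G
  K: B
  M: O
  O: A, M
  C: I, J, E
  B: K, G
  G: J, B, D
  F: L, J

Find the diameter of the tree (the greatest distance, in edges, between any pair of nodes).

Starting from M, a farthest node is H at distance 6.
One longest path: M - O - A - J - C - I - H.
So the diameter is 6.

6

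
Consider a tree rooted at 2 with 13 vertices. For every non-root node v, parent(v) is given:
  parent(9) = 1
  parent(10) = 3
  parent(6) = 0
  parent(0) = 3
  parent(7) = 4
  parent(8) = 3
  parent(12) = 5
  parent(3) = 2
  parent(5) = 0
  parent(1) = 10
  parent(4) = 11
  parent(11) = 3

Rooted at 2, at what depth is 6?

3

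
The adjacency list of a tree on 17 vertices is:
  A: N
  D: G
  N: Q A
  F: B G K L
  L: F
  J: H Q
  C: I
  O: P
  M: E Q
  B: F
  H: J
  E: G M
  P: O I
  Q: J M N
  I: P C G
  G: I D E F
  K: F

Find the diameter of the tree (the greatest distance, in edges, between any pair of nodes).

8

BFS from O reaches A last, at distance 8; BFS from A confirms no node is farther.
Path: O - P - I - G - E - M - Q - N - A.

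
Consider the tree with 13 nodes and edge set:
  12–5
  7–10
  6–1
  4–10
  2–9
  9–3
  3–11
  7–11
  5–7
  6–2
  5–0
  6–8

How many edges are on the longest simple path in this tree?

8

BFS from 0 reaches 8 last, at distance 8; BFS from 8 confirms no node is farther.
Path: 0-5-7-11-3-9-2-6-8.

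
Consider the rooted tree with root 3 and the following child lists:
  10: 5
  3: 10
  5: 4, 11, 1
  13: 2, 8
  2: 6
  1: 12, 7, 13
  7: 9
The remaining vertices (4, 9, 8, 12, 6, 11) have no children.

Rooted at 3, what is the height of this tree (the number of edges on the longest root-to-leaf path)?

The longest root-to-leaf path is 3-10-5-1-13-2-6 (6 edges).

6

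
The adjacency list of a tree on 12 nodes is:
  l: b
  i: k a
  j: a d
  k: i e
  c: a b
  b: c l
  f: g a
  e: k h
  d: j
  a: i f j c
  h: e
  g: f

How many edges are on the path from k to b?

The path is k - i - a - c - b, which has 4 edges.

4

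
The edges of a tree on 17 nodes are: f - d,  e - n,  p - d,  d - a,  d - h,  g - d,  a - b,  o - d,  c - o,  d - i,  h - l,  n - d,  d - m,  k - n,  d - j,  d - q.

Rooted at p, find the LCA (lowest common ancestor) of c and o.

o

Ancestors of c (toward the root): c, o, d, p.
Ancestors of o: o, d, p.
The deepest node appearing in both lists is o.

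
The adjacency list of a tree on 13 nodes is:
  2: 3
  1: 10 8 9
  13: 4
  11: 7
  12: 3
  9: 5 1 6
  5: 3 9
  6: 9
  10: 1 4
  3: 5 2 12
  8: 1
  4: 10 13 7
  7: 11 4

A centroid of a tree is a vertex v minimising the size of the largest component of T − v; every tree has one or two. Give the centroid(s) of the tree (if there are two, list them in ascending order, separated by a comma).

Delete 1: the remaining components have sizes 6, 5, 1. Max 6 ≤ 6, so 1 is a centroid.
No neighbour of 1 does as well, so 1 is the unique centroid.

1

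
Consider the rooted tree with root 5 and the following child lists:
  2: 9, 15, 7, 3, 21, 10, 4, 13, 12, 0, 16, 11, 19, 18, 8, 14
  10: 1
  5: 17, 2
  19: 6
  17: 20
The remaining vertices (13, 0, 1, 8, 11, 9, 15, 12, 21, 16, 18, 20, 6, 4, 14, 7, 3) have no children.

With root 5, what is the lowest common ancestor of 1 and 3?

Ancestors of 1 (toward the root): 1, 10, 2, 5.
Ancestors of 3: 3, 2, 5.
The deepest node appearing in both lists is 2.

2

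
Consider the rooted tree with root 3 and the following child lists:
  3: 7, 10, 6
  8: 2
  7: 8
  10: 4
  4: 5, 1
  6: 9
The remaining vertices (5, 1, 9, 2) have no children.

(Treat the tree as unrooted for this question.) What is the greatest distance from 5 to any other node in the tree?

6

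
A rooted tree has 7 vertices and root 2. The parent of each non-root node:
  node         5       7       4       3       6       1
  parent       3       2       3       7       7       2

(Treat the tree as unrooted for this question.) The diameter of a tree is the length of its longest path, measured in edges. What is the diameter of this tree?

BFS from 1 reaches 5 last, at distance 4; BFS from 5 confirms no node is farther.
Path: 1 - 2 - 7 - 3 - 5.

4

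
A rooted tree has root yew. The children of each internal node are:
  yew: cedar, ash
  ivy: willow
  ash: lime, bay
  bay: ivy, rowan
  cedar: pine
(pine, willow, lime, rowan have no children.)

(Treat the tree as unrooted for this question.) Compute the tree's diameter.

Starting from willow, a farthest node is pine at distance 6.
One longest path: willow–ivy–bay–ash–yew–cedar–pine.
So the diameter is 6.

6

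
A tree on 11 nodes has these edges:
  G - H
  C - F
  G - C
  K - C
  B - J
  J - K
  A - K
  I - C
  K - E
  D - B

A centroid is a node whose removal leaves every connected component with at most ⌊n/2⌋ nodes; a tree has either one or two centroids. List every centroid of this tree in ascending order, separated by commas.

If K is removed the pieces have sizes 5, 3, 1, 1, all ≤ ⌊11/2⌋ = 5.
Every other node leaves some component of size > 5, so the centroid is unique.

K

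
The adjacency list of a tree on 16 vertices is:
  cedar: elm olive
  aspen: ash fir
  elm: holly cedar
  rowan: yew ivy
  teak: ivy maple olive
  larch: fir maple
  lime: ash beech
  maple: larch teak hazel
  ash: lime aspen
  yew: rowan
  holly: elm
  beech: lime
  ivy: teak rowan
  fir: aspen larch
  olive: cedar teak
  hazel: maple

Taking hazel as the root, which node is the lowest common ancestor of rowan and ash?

maple

Ancestors of rowan (toward the root): rowan, ivy, teak, maple, hazel.
Ancestors of ash: ash, aspen, fir, larch, maple, hazel.
The deepest node appearing in both lists is maple.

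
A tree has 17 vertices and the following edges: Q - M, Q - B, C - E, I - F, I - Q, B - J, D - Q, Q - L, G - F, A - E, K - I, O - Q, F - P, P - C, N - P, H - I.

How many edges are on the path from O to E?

The path is O – Q – I – F – P – C – E, which has 6 edges.

6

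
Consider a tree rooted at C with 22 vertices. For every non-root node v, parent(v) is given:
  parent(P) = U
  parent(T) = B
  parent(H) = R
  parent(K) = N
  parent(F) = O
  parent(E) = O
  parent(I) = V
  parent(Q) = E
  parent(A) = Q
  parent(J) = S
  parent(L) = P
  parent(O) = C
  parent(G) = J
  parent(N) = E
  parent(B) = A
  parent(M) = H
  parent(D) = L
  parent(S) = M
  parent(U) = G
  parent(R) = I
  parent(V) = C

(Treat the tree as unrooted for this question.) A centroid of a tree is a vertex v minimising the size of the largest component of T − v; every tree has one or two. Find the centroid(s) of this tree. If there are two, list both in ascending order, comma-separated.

If I is removed the pieces have sizes 11, 10, all ≤ ⌊22/2⌋ = 11.
V is adjacent to I and is also a centroid (the largest component after removing it is likewise 11).

I, V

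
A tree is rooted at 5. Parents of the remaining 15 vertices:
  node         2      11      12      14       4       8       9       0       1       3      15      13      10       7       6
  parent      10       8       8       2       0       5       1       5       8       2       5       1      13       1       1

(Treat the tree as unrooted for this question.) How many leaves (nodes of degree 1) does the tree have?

The leaves are 3, 4, 6, 7, 9, 11, 12, 14, 15.
That is 9 leaves.

9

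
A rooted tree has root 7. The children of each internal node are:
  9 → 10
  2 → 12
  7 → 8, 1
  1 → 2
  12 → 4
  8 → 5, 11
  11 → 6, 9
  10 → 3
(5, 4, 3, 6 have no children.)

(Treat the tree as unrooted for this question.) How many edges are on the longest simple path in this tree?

9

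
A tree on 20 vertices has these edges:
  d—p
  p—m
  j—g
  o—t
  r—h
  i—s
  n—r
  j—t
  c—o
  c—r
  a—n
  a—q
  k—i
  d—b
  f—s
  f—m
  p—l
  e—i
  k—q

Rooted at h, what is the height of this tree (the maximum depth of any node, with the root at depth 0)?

12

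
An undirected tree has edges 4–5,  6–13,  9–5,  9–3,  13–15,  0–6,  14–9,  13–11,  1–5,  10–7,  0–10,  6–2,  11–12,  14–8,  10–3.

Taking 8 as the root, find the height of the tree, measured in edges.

9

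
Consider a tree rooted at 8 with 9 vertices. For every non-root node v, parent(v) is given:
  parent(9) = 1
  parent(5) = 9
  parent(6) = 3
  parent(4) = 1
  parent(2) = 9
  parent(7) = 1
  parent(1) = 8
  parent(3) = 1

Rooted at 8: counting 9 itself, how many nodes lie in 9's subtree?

3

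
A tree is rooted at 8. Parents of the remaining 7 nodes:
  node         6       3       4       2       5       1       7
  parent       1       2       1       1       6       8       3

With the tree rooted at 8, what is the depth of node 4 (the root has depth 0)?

2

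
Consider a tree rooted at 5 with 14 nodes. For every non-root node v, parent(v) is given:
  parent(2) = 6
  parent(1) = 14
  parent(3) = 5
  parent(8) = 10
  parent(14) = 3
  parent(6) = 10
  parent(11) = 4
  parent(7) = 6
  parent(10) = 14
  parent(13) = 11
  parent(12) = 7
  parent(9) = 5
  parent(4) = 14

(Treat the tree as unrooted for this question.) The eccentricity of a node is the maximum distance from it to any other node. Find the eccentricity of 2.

6

Distances from 2 peak at 6, attained at 9 (13 also at distance 6).
2 – 6 – 10 – 14 – 3 – 5 – 9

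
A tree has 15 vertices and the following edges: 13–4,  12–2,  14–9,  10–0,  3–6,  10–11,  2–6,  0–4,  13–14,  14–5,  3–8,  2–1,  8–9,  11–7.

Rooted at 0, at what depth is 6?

7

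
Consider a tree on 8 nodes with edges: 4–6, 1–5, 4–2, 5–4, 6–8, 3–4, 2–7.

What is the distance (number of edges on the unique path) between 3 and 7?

3–4–2–7: 3 edges.

3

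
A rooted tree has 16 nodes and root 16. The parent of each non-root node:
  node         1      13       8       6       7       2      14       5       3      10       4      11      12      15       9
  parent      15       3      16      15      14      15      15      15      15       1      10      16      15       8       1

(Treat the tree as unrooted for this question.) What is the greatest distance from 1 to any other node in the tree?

Distances from 1 peak at 4, attained at 11.
1-15-8-16-11

4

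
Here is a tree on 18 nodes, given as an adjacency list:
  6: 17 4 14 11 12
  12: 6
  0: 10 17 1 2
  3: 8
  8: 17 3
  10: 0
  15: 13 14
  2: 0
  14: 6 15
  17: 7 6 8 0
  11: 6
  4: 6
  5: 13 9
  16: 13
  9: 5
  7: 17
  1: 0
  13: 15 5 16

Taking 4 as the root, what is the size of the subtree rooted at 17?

Descendants of 17 (including itself): 17, 0, 7, 8, 2, 10, 1, 3. That's 8.

8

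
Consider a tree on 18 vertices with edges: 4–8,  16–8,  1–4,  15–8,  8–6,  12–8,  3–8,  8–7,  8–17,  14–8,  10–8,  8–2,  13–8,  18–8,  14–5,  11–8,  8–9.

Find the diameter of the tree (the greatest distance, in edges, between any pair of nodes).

A longest path is 1 – 4 – 8 – 14 – 5, with 4 edges.

4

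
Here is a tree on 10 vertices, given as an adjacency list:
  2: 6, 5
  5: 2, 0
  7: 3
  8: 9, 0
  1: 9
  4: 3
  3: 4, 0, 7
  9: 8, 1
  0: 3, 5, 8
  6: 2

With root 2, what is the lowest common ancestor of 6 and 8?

Ancestors of 6 (toward the root): 6, 2.
Ancestors of 8: 8, 0, 5, 2.
The deepest node appearing in both lists is 2.

2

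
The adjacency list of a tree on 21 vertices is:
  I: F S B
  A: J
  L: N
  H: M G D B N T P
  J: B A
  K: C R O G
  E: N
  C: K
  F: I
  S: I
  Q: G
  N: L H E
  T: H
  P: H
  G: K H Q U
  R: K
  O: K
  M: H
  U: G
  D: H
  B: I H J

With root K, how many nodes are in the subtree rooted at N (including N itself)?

3

Descendants of N (including itself): N, E, L. That's 3.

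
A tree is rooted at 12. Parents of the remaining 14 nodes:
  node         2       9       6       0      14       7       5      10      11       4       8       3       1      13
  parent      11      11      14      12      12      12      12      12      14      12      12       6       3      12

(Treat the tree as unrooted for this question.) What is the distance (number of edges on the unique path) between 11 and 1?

4

The path is 11–14–6–3–1, which has 4 edges.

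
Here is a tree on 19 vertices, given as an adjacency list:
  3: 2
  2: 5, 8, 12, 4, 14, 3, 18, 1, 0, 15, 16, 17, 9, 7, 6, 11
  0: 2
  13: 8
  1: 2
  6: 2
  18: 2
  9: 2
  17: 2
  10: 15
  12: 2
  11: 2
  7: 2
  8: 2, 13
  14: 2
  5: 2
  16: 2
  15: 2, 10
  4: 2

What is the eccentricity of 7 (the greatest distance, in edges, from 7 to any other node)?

Distances from 7 peak at 3, attained at 10 (13 also at distance 3).
7 – 2 – 15 – 10

3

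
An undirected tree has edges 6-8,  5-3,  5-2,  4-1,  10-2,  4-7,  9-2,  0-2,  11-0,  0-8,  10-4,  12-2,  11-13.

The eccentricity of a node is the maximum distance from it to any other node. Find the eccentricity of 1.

6

The node farthest from 1 is 6 (13 also at distance 6), via 1 – 4 – 10 – 2 – 0 – 8 – 6 — 6 edges.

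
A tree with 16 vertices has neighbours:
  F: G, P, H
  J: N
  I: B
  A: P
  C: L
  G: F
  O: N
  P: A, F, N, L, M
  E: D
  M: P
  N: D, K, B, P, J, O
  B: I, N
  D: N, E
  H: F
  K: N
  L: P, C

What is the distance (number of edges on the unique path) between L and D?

3

The path is L–P–N–D, which has 3 edges.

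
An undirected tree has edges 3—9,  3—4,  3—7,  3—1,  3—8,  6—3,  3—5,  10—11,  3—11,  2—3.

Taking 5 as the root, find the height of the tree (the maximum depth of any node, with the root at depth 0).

3

The longest root-to-leaf path is 5-3-11-10 (3 edges).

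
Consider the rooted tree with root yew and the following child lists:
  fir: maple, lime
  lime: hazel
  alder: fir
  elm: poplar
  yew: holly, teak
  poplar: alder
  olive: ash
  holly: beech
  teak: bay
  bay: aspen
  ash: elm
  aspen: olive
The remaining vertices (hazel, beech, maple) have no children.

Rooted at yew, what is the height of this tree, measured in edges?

The longest root-to-leaf path is yew – teak – bay – aspen – olive – ash – elm – poplar – alder – fir – lime – hazel (11 edges).

11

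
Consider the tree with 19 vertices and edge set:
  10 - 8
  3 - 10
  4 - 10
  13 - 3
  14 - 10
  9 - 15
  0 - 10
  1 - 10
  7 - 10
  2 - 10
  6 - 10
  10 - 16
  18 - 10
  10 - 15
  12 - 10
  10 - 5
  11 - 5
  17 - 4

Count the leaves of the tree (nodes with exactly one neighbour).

14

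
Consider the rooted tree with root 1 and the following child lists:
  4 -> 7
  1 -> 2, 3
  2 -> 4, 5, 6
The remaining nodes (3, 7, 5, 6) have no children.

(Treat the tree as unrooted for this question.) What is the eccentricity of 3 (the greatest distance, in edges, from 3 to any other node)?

4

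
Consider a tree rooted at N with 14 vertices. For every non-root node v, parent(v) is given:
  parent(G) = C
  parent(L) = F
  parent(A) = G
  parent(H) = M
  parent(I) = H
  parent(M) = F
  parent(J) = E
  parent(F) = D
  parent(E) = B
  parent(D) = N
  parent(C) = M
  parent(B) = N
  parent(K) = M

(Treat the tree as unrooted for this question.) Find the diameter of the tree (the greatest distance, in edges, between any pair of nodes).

9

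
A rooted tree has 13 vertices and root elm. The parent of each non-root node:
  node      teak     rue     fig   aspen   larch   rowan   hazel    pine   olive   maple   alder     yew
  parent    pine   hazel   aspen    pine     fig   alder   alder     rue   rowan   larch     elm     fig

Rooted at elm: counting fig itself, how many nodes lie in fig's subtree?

4

fig's subtree: {fig, yew, larch, maple}, size 4.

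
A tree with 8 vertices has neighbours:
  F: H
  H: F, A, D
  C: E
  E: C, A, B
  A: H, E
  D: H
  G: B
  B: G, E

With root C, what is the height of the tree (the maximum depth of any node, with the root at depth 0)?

D sits deepest: C-E-A-H-D — 4 edges from the root.

4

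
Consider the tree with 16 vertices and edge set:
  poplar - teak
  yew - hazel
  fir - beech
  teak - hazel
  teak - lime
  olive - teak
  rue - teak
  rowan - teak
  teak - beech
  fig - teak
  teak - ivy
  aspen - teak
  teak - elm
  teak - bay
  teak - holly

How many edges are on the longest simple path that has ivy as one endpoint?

3

The node farthest from ivy is fir (yew also at distance 3), via ivy-teak-beech-fir — 3 edges.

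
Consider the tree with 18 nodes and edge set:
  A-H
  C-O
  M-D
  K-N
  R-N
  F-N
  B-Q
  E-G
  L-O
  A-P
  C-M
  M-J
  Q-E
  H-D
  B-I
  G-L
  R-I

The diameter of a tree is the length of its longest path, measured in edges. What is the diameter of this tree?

15

Starting from K, a farthest node is P at distance 15.
One longest path: K–N–R–I–B–Q–E–G–L–O–C–M–D–H–A–P.
So the diameter is 15.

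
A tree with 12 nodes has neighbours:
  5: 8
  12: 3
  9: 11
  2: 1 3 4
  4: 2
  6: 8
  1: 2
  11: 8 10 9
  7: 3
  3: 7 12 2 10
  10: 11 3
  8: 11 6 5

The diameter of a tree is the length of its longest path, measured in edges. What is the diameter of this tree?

6

Starting from 5, a farthest node is 4 at distance 6.
One longest path: 5-8-11-10-3-2-4.
So the diameter is 6.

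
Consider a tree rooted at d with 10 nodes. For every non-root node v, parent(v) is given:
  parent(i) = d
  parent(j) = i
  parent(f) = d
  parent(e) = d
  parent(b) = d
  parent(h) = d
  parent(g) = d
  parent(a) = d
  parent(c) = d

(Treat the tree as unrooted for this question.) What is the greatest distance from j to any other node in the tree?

3

The node farthest from j is h (b, e, c, g, a, f also at distance 3), via j–i–d–h — 3 edges.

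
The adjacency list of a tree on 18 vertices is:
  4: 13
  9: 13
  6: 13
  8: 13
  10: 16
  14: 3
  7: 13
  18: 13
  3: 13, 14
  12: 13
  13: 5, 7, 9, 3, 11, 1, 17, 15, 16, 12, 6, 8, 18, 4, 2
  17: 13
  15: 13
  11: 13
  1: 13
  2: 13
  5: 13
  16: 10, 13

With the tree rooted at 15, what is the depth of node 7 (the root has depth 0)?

2

Path from 15 to 7: 15–13–7, which has 2 edges.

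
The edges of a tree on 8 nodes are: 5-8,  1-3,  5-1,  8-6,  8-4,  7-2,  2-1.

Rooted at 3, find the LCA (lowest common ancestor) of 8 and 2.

1

Path 8→root: 8 5 1 3; path 2→root: 2 1 3.
First common node: 1.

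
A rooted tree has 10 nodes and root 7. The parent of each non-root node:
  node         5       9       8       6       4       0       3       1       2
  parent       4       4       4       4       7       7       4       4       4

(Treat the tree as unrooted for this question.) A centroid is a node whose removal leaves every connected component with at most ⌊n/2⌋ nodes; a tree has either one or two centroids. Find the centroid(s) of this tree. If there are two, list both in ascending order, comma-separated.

4

If 4 is removed the pieces have sizes 2, 1, 1, 1, 1, 1, 1, 1, all ≤ ⌊10/2⌋ = 5.
No neighbour of 4 does as well, so 4 is the unique centroid.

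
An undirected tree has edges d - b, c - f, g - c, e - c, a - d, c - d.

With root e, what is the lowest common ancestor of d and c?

c

Path d→root: d c e; path c→root: c e.
First common node: c.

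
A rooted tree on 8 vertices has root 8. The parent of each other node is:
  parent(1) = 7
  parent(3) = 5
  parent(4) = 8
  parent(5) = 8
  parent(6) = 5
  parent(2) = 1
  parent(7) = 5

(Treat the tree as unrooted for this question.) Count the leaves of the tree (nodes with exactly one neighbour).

Degree-1 nodes: 2, 3, 4, 6 — 4 of them.

4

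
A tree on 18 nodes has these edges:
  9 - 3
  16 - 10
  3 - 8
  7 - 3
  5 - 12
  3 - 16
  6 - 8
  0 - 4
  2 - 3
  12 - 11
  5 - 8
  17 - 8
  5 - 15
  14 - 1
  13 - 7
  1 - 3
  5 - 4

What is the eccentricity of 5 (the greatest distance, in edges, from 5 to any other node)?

4

A farthest node from 5 is 10 (14, 13 also at distance 4).
The path 5 – 8 – 3 – 16 – 10 has 4 edges.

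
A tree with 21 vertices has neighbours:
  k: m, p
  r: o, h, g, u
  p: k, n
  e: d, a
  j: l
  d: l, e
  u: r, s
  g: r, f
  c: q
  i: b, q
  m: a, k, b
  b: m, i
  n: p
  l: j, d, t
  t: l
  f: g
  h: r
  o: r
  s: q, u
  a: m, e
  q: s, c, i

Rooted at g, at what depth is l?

11

g → r → u → s → q → i → b → m → a → e → d → l — 11 edges.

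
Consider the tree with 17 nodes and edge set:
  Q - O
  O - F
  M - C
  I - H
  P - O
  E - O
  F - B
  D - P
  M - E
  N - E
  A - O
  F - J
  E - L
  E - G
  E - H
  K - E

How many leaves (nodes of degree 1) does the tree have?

11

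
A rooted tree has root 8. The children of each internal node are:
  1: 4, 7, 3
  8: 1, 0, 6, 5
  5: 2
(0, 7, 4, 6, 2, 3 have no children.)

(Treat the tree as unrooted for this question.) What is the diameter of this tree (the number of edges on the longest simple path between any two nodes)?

Starting from 2, a farthest node is 7 at distance 4.
One longest path: 2 - 5 - 8 - 1 - 7.
So the diameter is 4.

4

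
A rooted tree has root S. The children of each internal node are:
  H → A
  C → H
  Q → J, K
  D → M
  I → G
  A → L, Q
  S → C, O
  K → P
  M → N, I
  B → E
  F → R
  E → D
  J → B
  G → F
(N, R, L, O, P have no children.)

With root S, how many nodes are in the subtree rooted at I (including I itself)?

I's subtree: {I, G, F, R}, size 4.

4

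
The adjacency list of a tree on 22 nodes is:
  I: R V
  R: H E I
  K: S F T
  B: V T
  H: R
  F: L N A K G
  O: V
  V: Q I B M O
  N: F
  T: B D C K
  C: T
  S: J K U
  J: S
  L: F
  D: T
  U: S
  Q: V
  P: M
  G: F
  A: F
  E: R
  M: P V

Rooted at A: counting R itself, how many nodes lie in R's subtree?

R's subtree: {R, E, H}, size 3.

3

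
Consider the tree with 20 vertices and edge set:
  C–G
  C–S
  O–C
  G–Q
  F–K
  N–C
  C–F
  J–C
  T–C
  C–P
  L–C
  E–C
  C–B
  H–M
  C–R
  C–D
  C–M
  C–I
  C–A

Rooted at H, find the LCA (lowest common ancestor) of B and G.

C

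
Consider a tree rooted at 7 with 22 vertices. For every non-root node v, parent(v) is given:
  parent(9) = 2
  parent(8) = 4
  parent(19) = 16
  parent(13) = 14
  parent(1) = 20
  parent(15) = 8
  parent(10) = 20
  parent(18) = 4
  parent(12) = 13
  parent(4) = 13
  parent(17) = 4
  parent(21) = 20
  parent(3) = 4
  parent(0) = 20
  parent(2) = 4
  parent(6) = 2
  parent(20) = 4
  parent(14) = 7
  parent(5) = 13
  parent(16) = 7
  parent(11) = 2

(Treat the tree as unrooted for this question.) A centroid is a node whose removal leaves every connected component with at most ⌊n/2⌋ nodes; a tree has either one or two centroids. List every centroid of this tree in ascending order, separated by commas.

Removing 4 splits the tree into components of sizes 7, 5, 4, 2, 1, 1, 1; the largest is 7 ≤ ⌊22/2⌋ = 11.
Every other node leaves some component of size > 11, so the centroid is unique.

4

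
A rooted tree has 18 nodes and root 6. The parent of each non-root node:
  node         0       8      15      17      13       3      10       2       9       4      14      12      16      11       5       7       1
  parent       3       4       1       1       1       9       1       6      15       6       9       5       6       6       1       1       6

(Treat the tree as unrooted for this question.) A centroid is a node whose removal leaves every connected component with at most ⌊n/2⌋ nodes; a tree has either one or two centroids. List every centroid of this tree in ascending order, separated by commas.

If 1 is removed the pieces have sizes 6, 5, 2, 1, 1, 1, 1, all ≤ ⌊18/2⌋ = 9.
Every other node leaves some component of size > 9, so the centroid is unique.

1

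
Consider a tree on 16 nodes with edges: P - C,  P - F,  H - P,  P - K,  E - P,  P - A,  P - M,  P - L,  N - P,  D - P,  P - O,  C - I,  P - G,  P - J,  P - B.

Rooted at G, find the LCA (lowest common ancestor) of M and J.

P

Path M→root: M P G; path J→root: J P G.
First common node: P.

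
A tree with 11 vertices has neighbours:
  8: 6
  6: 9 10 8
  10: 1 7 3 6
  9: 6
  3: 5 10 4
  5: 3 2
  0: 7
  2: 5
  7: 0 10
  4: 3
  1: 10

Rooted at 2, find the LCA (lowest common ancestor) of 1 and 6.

Path 1→root: 1 10 3 5 2; path 6→root: 6 10 3 5 2.
First common node: 10.

10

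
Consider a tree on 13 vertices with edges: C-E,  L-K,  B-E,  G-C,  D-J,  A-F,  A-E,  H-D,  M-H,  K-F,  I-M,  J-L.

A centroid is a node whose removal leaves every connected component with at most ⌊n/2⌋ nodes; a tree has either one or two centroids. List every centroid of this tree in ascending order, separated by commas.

K

Delete K: the remaining components have sizes 6, 6. Max 6 ≤ 6, so K is a centroid.
Every other node leaves some component of size > 6, so the centroid is unique.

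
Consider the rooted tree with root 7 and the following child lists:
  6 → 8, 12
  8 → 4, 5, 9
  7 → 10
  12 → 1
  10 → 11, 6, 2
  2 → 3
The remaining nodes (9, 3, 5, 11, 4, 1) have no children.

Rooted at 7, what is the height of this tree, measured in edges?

4

A deepest node is 9, reached by 7–10–6–8–9.
That path has 4 edges, so the height is 4.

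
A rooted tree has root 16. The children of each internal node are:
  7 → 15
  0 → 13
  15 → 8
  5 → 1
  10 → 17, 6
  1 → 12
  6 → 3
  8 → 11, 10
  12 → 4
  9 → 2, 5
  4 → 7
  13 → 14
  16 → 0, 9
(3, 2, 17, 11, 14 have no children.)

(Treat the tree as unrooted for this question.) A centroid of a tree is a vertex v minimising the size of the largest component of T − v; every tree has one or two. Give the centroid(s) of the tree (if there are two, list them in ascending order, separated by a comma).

4, 12

If 12 is removed the pieces have sizes 9, 8, all ≤ ⌊18/2⌋ = 9.
Its neighbour 4 also leaves a largest component of size 9, so both are centroids.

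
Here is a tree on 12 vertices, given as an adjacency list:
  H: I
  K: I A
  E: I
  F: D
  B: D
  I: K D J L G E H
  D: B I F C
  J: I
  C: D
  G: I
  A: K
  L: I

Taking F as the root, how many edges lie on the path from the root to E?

3

Path from F to E: F → D → I → E, which has 3 edges.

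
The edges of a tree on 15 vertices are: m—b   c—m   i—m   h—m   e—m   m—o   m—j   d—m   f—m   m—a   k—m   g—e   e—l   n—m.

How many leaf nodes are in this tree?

Exactly 13 nodes have a single neighbour: a, b, c, d, f, g, h, i, j, k, l, n, o.

13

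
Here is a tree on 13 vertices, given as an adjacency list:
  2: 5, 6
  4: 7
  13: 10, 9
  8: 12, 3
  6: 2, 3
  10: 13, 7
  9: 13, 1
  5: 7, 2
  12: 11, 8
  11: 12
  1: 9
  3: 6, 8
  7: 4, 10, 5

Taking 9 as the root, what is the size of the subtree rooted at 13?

13's subtree: {13, 10, 7, 5, 4, 2, 6, 3, 8, 12, 11}, size 11.

11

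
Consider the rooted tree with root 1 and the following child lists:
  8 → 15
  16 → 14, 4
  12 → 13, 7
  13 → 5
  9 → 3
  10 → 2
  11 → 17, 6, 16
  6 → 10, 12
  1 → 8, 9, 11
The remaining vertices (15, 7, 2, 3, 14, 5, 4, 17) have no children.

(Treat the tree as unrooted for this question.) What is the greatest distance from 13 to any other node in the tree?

6

Distances from 13 peak at 6, attained at 15 (3 also at distance 6).
13–12–6–11–1–8–15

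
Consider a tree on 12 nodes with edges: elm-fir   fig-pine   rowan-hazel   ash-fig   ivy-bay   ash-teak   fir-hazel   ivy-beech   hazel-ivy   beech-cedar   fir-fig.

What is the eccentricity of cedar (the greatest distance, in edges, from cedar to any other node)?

7

The node farthest from cedar is teak, via cedar – beech – ivy – hazel – fir – fig – ash – teak — 7 edges.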